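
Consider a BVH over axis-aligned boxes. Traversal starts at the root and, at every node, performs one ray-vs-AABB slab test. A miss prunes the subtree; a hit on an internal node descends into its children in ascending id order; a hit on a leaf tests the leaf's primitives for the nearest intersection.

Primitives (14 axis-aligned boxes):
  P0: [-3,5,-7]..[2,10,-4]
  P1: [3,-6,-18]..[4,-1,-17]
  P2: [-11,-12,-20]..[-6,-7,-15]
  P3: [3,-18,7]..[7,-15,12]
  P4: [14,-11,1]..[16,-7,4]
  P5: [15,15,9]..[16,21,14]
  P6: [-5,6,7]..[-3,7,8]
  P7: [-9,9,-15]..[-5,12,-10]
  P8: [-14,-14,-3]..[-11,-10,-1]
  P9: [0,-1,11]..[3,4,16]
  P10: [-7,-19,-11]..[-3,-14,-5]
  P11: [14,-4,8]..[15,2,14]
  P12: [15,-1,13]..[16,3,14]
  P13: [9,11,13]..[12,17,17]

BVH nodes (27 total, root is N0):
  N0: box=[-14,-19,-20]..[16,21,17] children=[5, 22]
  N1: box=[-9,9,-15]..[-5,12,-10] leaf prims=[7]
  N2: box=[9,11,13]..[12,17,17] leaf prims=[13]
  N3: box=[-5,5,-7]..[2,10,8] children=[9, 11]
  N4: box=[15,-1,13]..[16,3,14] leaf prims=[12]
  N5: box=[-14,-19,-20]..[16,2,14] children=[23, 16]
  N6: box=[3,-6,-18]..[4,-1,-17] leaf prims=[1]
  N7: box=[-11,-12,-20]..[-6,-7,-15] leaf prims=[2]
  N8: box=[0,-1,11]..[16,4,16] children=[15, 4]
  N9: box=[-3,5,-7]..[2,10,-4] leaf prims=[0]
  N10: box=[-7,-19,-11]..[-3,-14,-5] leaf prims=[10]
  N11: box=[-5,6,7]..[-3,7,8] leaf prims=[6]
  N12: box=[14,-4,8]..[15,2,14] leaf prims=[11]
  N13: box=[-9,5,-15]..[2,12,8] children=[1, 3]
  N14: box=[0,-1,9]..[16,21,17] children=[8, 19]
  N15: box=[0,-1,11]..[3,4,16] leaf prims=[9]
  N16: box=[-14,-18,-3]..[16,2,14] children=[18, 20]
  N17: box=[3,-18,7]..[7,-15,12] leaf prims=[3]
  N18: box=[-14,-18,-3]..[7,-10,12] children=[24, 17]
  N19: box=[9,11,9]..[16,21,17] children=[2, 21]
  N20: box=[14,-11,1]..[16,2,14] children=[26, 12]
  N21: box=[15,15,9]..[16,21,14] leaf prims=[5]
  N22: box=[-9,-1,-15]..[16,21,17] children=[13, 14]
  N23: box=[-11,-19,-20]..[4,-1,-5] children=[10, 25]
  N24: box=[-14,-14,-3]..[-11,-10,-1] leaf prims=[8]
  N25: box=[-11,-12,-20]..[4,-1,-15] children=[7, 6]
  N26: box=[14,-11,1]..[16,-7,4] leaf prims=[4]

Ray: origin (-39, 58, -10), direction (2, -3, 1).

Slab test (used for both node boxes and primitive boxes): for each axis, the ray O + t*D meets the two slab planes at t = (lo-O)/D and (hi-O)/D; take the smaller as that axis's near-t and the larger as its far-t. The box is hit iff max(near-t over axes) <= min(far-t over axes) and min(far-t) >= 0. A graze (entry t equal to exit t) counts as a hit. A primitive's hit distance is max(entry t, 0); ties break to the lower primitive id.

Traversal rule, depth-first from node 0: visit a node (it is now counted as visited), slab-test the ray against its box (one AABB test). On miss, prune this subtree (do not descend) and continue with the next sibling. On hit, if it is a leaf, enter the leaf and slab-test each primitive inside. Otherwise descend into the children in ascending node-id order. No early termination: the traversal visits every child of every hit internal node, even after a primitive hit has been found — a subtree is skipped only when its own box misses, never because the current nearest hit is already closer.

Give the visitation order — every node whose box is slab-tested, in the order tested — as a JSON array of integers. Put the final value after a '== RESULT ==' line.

Walk:
N0 x:[25/2,55/2] y:[37/3,77/3] z:[-10,27] -> hit [25/2,77/3], descend [5, 22]
  N5 x:[25/2,55/2] y:[56/3,77/3] z:[-10,24] -> hit [56/3,24], descend [16, 23]
    N16 x:[25/2,55/2] y:[56/3,76/3] z:[7,24] -> hit [56/3,24], descend [18, 20]
      N18 x:[25/2,23] y:[68/3,76/3] z:[7,22] -> miss, prune
      N20 x:[53/2,55/2] y:[56/3,23] z:[11,24] -> miss, prune
    N23 x:[14,43/2] y:[59/3,77/3] z:[-10,5] -> miss, prune
  N22 x:[15,55/2] y:[37/3,59/3] z:[-5,27] -> hit [15,59/3], descend [13, 14]
    N13 x:[15,41/2] y:[46/3,53/3] z:[-5,18] -> hit [46/3,53/3], descend [1, 3]
      N1 x:[15,17] y:[46/3,49/3] z:[-5,0] -> miss, prune
      N3 x:[17,41/2] y:[16,53/3] z:[3,18] -> hit [17,53/3], descend [9, 11]
        N9 x:[18,41/2] y:[16,53/3] z:[3,6] -> miss, prune
        N11 x:[17,18] y:[17,52/3] z:[17,18] -> hit [17,52/3] leaf, test {P6@t=17}
    N14 x:[39/2,55/2] y:[37/3,59/3] z:[19,27] -> hit [39/2,59/3], descend [8, 19]
      N8 x:[39/2,55/2] y:[18,59/3] z:[21,26] -> miss, prune
      N19 x:[24,55/2] y:[37/3,47/3] z:[19,27] -> miss, prune

order=[0, 5, 16, 18, 20, 23, 22, 13, 1, 3, 9, 11, 14, 8, 19]  |boxes|=15  |leaves|=1  hit=P6

== RESULT ==
[0, 5, 16, 18, 20, 23, 22, 13, 1, 3, 9, 11, 14, 8, 19]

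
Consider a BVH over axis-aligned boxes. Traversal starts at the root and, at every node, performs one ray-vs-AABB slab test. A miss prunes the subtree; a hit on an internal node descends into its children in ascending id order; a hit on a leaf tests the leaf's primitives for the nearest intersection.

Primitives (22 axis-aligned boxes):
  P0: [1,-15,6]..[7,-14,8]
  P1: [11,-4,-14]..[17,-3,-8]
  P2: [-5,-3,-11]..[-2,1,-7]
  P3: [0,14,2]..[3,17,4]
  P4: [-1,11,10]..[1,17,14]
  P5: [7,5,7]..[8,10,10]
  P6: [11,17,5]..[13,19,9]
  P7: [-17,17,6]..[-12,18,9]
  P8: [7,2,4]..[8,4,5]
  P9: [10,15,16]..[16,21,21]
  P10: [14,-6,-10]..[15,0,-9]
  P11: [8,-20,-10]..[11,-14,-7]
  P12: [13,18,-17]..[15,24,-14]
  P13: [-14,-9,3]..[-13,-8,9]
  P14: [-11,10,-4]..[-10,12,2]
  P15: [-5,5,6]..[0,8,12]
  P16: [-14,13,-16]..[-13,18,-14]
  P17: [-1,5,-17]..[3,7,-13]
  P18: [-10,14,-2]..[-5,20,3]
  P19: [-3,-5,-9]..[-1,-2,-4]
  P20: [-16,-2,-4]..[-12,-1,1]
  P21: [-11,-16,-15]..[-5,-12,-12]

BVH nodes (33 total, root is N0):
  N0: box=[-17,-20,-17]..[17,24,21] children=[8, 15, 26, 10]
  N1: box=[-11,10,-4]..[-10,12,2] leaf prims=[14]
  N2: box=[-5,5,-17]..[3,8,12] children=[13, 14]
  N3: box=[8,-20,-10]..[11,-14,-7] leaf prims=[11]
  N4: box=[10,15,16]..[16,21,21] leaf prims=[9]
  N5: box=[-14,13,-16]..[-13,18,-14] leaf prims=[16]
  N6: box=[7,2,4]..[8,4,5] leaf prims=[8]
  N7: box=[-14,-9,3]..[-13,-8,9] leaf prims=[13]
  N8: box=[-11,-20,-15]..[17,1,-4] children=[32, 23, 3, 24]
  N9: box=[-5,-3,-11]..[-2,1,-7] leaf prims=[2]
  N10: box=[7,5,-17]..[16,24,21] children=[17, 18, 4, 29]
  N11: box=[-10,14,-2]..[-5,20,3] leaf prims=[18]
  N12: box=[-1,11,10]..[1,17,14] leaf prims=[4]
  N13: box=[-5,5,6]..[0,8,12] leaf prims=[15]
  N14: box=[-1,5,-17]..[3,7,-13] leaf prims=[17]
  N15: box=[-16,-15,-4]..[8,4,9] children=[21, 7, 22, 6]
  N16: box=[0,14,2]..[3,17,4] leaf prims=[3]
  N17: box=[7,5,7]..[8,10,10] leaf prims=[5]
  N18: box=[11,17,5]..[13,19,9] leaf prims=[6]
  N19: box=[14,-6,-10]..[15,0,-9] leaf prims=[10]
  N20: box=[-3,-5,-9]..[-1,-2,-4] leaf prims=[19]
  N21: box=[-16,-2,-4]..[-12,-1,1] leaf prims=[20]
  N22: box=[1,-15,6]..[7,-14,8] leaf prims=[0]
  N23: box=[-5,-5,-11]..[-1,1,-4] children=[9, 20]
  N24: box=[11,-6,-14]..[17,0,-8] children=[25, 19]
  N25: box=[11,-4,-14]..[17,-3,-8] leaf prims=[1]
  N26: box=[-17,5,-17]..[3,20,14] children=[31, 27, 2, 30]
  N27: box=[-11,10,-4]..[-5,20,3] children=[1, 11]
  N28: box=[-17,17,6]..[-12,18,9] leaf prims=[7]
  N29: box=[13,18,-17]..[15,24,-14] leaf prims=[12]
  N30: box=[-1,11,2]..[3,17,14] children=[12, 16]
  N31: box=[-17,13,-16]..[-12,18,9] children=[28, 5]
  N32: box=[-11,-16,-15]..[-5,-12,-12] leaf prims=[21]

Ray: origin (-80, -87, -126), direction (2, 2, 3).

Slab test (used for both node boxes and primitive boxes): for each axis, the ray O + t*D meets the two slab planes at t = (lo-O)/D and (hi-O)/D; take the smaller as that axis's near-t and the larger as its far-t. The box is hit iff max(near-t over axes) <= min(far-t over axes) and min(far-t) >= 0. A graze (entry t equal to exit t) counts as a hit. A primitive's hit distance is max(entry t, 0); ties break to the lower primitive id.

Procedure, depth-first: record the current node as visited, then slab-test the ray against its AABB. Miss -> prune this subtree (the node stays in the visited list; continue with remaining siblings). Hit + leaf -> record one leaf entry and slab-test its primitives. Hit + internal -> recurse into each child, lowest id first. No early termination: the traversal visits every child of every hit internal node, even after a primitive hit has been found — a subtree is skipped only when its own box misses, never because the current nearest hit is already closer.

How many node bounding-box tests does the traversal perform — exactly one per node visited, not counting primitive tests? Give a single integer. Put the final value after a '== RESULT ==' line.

Traverse from the root:
N0 x:[63/2,97/2] y:[67/2,111/2] z:[109/3,49] -> hit [109/3,97/2], descend [8, 10, 15, 26]
  N8 x:[69/2,97/2] y:[67/2,44] z:[37,122/3] -> hit [37,122/3], descend [3, 23, 24, 32]
    N3 x:[44,91/2] y:[67/2,73/2] z:[116/3,119/3] -> miss, prune
    N23 x:[75/2,79/2] y:[41,44] z:[115/3,122/3] -> miss, prune
    N24 x:[91/2,97/2] y:[81/2,87/2] z:[112/3,118/3] -> miss, prune
    N32 x:[69/2,75/2] y:[71/2,75/2] z:[37,38] -> hit [37,75/2] leaf, test {P21@t=37}
  N10 x:[87/2,48] y:[46,111/2] z:[109/3,49] -> hit [46,48], descend [4, 17, 18, 29]
    N4 x:[45,48] y:[51,54] z:[142/3,49] -> miss, prune
    N17 x:[87/2,44] y:[46,97/2] z:[133/3,136/3] -> miss, prune
    N18 x:[91/2,93/2] y:[52,53] z:[131/3,45] -> miss, prune
    N29 x:[93/2,95/2] y:[105/2,111/2] z:[109/3,112/3] -> miss, prune
  N15 x:[32,44] y:[36,91/2] z:[122/3,45] -> hit [122/3,44], descend [6, 7, 21, 22]
    N6 x:[87/2,44] y:[89/2,91/2] z:[130/3,131/3] -> miss, prune
    N7 x:[33,67/2] y:[39,79/2] z:[43,45] -> miss, prune
    N21 x:[32,34] y:[85/2,43] z:[122/3,127/3] -> miss, prune
    N22 x:[81/2,87/2] y:[36,73/2] z:[44,134/3] -> miss, prune
  N26 x:[63/2,83/2] y:[46,107/2] z:[109/3,140/3] -> miss, prune

order=[0, 8, 3, 23, 24, 32, 10, 4, 17, 18, 29, 15, 6, 7, 21, 22, 26]  |boxes|=17  |leaves|=1  hit=P21

== RESULT ==
17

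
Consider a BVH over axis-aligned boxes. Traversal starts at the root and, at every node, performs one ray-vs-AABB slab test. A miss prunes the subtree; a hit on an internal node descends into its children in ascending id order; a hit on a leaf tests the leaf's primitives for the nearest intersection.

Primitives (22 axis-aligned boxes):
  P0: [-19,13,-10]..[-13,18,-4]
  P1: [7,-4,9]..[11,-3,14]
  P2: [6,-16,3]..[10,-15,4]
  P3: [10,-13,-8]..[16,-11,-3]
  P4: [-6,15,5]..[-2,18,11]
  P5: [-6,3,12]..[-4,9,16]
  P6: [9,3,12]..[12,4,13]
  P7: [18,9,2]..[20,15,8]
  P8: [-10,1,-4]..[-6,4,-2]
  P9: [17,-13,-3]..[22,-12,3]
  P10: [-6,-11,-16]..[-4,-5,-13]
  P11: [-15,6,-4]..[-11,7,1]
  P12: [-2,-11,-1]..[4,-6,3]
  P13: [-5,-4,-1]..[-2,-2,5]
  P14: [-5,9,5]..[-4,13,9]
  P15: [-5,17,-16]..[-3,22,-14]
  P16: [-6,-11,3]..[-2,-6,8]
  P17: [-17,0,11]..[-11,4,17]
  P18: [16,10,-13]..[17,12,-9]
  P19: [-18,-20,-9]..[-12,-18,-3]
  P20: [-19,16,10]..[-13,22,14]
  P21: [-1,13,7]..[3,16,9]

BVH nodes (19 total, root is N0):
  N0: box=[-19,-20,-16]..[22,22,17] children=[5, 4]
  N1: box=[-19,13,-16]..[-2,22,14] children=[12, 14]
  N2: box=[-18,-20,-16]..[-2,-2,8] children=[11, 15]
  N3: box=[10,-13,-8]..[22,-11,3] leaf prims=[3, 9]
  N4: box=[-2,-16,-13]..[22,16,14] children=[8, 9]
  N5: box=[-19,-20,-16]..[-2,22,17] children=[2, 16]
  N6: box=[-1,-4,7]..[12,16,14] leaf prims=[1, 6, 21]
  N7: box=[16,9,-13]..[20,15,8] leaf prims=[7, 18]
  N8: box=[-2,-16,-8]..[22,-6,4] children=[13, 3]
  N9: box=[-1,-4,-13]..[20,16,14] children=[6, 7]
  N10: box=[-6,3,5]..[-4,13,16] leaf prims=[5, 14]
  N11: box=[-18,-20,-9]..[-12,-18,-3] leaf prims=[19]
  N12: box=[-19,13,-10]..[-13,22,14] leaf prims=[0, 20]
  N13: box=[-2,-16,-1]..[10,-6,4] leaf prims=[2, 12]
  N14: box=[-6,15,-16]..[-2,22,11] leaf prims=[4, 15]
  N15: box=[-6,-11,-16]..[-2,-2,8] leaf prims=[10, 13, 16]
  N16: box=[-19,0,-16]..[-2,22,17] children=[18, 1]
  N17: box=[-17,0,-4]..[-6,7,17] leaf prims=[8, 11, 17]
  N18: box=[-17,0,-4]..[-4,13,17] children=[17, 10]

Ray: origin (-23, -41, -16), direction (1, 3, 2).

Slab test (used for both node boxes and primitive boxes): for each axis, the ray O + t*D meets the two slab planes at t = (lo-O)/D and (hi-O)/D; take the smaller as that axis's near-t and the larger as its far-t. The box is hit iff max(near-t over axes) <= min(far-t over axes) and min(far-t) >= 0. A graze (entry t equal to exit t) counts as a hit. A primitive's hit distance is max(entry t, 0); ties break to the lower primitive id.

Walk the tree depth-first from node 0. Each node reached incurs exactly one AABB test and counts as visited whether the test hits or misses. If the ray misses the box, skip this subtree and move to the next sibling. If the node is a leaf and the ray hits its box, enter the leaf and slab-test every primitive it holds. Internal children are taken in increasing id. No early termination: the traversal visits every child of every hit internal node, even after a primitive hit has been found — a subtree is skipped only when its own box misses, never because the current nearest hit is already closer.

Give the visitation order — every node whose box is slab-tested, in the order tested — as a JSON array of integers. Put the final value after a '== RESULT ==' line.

Traverse from the root:
N0 x:[4,45] y:[7,21] z:[0,33/2] -> hit [7,33/2], descend [4, 5]
  N4 x:[21,45] y:[25/3,19] z:[3/2,15] -> miss, prune
  N5 x:[4,21] y:[7,21] z:[0,33/2] -> hit [7,33/2], descend [2, 16]
    N2 x:[5,21] y:[7,13] z:[0,12] -> hit [7,12], descend [11, 15]
      N11 x:[5,11] y:[7,23/3] z:[7/2,13/2] -> miss, prune
      N15 x:[17,21] y:[10,13] z:[0,12] -> miss, prune
    N16 x:[4,21] y:[41/3,21] z:[0,33/2] -> hit [41/3,33/2], descend [1, 18]
      N1 x:[4,21] y:[18,21] z:[0,15] -> miss, prune
      N18 x:[6,19] y:[41/3,18] z:[6,33/2] -> hit [41/3,33/2], descend [10, 17]
        N10 x:[17,19] y:[44/3,18] z:[21/2,16] -> miss, prune
        N17 x:[6,17] y:[41/3,16] z:[6,33/2] -> hit [41/3,16] leaf, test {P8(miss), P11(miss), P17(miss)}

Visited [0, 4, 5, 2, 11, 15, 16, 1, 18, 10, 17]. Tests: 11 box, 1 leaf. Nearest: miss.

== RESULT ==
[0, 4, 5, 2, 11, 15, 16, 1, 18, 10, 17]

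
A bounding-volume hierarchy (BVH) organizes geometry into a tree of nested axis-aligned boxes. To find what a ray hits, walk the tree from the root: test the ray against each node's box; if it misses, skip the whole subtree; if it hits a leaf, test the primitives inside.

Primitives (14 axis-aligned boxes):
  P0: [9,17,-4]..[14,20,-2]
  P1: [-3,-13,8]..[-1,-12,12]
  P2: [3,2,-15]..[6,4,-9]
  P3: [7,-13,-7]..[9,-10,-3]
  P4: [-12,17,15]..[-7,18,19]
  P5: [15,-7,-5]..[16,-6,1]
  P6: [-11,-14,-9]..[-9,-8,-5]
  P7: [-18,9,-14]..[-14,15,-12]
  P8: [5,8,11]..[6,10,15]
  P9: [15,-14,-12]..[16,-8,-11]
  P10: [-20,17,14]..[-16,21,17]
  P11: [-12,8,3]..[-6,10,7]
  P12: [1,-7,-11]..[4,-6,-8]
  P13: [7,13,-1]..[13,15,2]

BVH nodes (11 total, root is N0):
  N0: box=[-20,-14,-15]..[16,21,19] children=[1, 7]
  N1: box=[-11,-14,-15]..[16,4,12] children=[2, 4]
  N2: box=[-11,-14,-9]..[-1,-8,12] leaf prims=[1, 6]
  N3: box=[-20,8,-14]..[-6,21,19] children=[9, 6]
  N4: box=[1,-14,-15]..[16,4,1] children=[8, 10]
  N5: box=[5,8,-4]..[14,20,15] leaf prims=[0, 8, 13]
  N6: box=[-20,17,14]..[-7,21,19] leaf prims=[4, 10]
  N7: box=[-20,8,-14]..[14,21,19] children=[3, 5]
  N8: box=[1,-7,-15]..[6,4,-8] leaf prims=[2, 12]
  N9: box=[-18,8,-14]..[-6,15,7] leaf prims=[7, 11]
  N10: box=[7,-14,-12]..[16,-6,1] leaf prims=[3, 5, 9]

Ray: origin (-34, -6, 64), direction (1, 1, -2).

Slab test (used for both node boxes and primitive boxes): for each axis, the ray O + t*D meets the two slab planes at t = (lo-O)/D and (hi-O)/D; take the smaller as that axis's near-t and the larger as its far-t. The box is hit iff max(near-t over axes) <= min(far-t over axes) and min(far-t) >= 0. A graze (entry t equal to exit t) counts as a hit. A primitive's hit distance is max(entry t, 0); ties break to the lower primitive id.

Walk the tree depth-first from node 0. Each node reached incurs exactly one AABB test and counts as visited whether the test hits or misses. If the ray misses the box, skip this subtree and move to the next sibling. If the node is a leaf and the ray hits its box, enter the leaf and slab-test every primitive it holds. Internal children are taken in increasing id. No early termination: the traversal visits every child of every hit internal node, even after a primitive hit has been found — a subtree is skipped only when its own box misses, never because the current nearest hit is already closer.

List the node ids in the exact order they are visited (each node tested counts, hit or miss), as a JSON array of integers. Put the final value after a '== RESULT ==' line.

Trace the traversal:
N0 x:[14,50] y:[-8,27] z:[45/2,79/2] -> hit [45/2,27], descend [1, 7]
  N1 x:[23,50] y:[-8,10] z:[26,79/2] -> miss, prune
  N7 x:[14,48] y:[14,27] z:[45/2,39] -> hit [45/2,27], descend [3, 5]
    N3 x:[14,28] y:[14,27] z:[45/2,39] -> hit [45/2,27], descend [6, 9]
      N6 x:[14,27] y:[23,27] z:[45/2,25] -> hit [23,25] leaf, test {P4@t=23, P10(miss)}
      N9 x:[16,28] y:[14,21] z:[57/2,39] -> miss, prune
    N5 x:[39,48] y:[14,26] z:[49/2,34] -> miss, prune

Visited [0, 1, 7, 3, 6, 9, 5]. Tests: 7 box, 1 leaf. Nearest: P4.

== RESULT ==
[0, 1, 7, 3, 6, 9, 5]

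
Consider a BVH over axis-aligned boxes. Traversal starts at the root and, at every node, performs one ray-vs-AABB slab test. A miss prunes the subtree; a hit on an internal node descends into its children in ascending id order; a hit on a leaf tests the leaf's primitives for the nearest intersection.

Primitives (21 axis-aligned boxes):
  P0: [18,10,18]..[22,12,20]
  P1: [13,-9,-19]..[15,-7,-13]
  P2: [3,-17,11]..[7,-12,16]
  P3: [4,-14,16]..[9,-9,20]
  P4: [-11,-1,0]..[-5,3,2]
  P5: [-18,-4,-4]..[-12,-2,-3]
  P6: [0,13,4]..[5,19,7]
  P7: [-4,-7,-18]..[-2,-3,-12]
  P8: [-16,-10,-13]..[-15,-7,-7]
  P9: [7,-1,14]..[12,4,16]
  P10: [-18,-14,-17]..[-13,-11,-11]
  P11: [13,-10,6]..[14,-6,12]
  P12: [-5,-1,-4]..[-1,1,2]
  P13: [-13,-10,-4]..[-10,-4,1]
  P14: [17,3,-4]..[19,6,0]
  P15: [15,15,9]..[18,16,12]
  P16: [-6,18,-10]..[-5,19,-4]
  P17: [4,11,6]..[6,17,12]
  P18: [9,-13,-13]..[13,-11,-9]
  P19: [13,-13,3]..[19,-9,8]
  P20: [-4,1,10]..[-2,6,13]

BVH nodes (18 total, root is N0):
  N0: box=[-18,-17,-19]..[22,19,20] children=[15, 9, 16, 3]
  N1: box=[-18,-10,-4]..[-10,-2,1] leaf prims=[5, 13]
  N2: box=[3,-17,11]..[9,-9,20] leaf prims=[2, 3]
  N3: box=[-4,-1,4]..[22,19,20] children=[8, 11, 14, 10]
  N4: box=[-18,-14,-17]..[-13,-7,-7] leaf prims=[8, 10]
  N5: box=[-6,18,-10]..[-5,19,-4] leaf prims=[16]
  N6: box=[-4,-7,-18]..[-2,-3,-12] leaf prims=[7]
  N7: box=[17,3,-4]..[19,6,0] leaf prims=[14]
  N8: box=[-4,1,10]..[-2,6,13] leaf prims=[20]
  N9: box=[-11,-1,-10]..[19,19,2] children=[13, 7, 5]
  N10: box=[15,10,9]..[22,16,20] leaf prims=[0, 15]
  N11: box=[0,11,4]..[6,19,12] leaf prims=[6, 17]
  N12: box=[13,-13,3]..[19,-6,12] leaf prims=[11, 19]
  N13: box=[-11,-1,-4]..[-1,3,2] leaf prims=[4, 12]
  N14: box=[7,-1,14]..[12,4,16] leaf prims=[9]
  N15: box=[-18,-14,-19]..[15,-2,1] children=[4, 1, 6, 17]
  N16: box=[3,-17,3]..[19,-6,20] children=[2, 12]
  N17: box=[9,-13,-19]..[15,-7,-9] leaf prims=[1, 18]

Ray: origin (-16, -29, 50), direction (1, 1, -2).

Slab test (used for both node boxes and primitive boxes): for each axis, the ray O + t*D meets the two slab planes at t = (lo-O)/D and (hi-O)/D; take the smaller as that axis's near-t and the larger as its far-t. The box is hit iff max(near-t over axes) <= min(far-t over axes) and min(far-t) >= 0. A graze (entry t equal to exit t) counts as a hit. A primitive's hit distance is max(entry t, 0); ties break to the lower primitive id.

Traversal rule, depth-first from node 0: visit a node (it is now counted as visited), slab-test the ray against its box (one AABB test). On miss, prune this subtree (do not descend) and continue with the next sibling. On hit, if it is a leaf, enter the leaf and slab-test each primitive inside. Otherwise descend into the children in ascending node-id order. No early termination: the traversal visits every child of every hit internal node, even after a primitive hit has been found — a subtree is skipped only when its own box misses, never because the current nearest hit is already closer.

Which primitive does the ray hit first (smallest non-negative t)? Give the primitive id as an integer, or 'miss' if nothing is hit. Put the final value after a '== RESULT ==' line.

Trace the traversal:
N0 x:[-2,38] y:[12,48] z:[15,69/2] -> hit [15,69/2], descend [3, 9, 15, 16]
  N3 x:[12,38] y:[28,48] z:[15,23] -> miss, prune
  N9 x:[5,35] y:[28,48] z:[24,30] -> hit [28,30], descend [5, 7, 13]
    N5 x:[10,11] y:[47,48] z:[27,30] -> miss, prune
    N7 x:[33,35] y:[32,35] z:[25,27] -> miss, prune
    N13 x:[5,15] y:[28,32] z:[24,27] -> miss, prune
  N15 x:[-2,31] y:[15,27] z:[49/2,69/2] -> hit [49/2,27], descend [1, 4, 6, 17]
    N1 x:[-2,6] y:[19,27] z:[49/2,27] -> miss, prune
    N4 x:[-2,3] y:[15,22] z:[57/2,67/2] -> miss, prune
    N6 x:[12,14] y:[22,26] z:[31,34] -> miss, prune
    N17 x:[25,31] y:[16,22] z:[59/2,69/2] -> miss, prune
  N16 x:[19,35] y:[12,23] z:[15,47/2] -> hit [19,23], descend [2, 12]
    N2 x:[19,25] y:[12,20] z:[15,39/2] -> hit [19,39/2] leaf, test {P2(miss), P3(miss)}
    N12 x:[29,35] y:[16,23] z:[19,47/2] -> miss, prune

order=[0, 3, 9, 5, 7, 13, 15, 1, 4, 6, 17, 16, 2, 12]  |boxes|=14  |leaves|=1  hit=miss

== RESULT ==
miss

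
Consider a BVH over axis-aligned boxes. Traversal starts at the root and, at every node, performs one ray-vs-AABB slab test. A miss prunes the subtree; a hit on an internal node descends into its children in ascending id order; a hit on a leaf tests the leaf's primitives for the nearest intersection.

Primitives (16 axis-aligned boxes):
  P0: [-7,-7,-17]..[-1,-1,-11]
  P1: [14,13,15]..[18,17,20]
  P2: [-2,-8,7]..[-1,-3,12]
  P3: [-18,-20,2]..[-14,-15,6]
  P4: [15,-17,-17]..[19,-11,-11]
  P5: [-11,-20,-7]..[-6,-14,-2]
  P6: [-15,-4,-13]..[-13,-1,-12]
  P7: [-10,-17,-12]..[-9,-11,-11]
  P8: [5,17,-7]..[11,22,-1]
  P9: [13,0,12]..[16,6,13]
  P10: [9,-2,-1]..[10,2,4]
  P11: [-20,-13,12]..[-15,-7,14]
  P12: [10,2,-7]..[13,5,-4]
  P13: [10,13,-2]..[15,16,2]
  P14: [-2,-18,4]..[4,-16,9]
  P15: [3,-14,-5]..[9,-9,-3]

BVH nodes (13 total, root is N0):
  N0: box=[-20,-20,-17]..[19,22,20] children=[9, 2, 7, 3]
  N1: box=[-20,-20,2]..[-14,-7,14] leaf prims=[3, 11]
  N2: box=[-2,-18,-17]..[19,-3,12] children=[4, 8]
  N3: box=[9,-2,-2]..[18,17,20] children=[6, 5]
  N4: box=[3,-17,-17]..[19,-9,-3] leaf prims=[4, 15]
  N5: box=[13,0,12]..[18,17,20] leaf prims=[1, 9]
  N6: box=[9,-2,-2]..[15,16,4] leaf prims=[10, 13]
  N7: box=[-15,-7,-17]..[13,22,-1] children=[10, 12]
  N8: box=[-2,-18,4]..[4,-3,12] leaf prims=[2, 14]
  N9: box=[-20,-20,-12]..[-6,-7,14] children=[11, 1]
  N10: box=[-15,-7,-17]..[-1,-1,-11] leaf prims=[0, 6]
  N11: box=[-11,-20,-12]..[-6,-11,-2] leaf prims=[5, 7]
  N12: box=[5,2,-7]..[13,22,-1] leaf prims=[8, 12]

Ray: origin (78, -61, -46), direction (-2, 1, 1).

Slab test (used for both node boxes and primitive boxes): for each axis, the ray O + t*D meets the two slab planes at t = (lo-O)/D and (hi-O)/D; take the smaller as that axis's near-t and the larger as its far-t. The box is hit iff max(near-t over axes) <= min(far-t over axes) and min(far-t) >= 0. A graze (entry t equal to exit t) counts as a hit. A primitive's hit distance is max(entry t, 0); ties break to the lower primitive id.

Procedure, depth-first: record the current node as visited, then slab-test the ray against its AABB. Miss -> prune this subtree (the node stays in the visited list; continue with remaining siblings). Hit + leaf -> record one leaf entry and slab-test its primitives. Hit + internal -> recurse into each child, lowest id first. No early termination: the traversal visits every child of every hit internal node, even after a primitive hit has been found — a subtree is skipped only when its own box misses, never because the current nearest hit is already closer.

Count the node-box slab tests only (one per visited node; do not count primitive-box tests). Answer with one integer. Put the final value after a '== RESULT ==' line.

Trace the traversal:
N0 x:[59/2,49] y:[41,83] z:[29,66] -> hit [41,49], descend [2, 3, 7, 9]
  N2 x:[59/2,40] y:[43,58] z:[29,58] -> miss, prune
  N3 x:[30,69/2] y:[59,78] z:[44,66] -> miss, prune
  N7 x:[65/2,93/2] y:[54,83] z:[29,45] -> miss, prune
  N9 x:[42,49] y:[41,54] z:[34,60] -> hit [42,49], descend [1, 11]
    N1 x:[46,49] y:[41,54] z:[48,60] -> hit [48,49] leaf, test {P3(miss), P11(miss)}
    N11 x:[42,89/2] y:[41,50] z:[34,44] -> hit [42,44] leaf, test {P5@t=42, P7(miss)}

Visited [0, 2, 3, 7, 9, 1, 11]. Tests: 7 box, 2 leaf. Nearest: P5.

== RESULT ==
7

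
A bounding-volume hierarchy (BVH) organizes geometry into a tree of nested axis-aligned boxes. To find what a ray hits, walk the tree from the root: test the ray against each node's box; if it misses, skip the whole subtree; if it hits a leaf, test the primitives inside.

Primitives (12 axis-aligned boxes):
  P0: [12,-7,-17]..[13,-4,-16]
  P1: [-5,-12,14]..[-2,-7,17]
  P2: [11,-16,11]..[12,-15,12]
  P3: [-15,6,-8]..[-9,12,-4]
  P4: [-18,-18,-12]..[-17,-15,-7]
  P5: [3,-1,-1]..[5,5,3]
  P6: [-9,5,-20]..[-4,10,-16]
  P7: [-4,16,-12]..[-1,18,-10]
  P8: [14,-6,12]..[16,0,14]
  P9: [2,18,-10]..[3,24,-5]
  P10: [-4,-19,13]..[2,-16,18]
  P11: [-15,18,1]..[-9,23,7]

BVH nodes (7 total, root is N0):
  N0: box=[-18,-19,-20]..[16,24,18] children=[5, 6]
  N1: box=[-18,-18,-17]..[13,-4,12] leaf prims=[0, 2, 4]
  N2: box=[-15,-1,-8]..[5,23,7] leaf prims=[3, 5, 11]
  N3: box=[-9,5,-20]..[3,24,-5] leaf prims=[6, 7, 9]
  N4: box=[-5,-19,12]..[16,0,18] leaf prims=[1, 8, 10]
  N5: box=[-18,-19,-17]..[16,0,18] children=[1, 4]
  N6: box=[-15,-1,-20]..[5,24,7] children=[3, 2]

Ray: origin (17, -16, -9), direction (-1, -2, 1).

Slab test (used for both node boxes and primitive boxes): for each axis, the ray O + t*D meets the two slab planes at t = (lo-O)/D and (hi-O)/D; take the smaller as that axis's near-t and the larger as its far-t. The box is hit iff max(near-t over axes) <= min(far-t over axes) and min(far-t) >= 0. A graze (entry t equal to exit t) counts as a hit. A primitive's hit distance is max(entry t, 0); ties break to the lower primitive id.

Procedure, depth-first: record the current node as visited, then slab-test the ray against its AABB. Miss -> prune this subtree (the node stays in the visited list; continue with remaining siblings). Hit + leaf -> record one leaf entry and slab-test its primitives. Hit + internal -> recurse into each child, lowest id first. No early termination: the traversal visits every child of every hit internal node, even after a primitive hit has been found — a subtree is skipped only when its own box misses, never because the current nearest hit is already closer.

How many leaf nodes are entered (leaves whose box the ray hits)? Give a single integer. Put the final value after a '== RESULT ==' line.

Traverse from the root:
N0 x:[1,35] y:[-20,3/2] z:[-11,27] -> hit [1,3/2], descend [5, 6]
  N5 x:[1,35] y:[-8,3/2] z:[-8,27] -> hit [1,3/2], descend [1, 4]
    N1 x:[4,35] y:[-6,1] z:[-8,21] -> miss, prune
    N4 x:[1,22] y:[-8,3/2] z:[21,27] -> miss, prune
  N6 x:[12,32] y:[-20,-15/2] z:[-11,16] -> miss, prune

order=[0, 5, 1, 4, 6]  |boxes|=5  |leaves|=0  hit=miss

== RESULT ==
0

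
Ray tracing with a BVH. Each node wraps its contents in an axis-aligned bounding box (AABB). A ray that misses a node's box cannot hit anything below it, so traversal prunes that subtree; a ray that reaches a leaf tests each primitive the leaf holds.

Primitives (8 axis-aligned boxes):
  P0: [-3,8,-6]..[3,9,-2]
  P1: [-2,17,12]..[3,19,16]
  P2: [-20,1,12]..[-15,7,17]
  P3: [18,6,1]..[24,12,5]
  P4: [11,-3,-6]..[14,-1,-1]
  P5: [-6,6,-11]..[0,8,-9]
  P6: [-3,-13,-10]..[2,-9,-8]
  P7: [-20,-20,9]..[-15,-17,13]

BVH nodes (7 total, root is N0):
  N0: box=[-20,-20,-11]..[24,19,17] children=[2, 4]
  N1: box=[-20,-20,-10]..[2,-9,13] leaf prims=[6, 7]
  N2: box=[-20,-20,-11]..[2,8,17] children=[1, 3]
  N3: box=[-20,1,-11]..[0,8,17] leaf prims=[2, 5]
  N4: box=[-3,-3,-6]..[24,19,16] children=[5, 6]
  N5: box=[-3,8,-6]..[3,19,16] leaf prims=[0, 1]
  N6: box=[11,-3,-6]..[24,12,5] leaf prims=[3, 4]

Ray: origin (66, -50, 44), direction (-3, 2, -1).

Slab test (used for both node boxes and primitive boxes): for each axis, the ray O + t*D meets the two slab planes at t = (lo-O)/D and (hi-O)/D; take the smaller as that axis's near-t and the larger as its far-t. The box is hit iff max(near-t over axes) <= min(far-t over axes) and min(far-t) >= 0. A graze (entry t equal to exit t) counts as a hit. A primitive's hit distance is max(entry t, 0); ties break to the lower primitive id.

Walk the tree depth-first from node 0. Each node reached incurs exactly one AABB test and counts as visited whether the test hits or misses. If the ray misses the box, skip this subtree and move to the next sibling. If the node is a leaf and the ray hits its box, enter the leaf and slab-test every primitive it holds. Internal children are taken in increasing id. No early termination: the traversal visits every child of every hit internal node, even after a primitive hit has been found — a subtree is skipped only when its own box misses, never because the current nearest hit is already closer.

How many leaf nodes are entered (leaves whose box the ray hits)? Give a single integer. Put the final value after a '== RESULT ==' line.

Trace the traversal:
N0 x:[14,86/3] y:[15,69/2] z:[27,55] -> hit [27,86/3], descend [2, 4]
  N2 x:[64/3,86/3] y:[15,29] z:[27,55] -> hit [27,86/3], descend [1, 3]
    N1 x:[64/3,86/3] y:[15,41/2] z:[31,54] -> miss, prune
    N3 x:[22,86/3] y:[51/2,29] z:[27,55] -> hit [27,86/3] leaf, test {P2@t=27, P5(miss)}
  N4 x:[14,23] y:[47/2,69/2] z:[28,50] -> miss, prune

5 AABB tests over nodes [0, 2, 1, 3, 4]; 1 leaf entered; closest P2.

== RESULT ==
1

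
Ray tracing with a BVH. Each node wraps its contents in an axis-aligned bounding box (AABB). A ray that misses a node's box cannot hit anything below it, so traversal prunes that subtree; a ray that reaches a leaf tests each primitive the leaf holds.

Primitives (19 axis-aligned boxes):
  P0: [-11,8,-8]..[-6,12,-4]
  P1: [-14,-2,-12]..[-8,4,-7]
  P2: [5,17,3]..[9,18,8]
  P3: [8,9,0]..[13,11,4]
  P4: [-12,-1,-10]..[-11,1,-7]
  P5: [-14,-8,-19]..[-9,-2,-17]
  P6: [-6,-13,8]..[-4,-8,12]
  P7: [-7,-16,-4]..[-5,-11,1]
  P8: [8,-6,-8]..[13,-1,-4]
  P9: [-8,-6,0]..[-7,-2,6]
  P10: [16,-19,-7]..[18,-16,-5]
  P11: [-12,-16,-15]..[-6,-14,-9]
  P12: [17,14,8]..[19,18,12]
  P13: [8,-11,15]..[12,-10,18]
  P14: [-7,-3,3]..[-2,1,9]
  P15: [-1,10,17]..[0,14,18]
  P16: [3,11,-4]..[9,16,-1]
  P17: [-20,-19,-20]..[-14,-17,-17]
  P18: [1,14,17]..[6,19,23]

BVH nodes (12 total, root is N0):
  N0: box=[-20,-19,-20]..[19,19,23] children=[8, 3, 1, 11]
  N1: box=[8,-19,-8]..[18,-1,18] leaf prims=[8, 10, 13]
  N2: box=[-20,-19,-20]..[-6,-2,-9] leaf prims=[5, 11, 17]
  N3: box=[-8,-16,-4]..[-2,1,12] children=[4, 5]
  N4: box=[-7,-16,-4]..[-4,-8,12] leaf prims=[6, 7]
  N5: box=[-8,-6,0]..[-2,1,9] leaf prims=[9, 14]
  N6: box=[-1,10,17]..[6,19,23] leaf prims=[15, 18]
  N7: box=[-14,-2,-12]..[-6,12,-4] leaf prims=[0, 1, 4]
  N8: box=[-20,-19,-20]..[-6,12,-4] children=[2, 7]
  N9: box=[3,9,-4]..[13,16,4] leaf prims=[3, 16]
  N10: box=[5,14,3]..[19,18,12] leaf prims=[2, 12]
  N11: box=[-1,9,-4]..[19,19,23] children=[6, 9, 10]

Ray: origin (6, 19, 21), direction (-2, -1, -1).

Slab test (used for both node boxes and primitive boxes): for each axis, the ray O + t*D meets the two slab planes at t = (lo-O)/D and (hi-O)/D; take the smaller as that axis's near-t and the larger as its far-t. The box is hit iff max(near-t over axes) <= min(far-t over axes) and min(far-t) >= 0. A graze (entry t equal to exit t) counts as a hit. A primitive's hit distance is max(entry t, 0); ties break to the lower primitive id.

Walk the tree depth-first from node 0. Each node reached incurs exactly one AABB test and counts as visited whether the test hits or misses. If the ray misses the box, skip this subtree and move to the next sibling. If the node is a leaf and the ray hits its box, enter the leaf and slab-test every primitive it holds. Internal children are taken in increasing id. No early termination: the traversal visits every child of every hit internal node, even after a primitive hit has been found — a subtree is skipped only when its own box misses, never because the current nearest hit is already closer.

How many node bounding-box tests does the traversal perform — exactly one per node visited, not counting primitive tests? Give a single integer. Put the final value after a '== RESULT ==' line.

Walk:
N0 x:[-13/2,13] y:[0,38] z:[-2,41] -> hit [0,13], descend [1, 3, 8, 11]
  N1 x:[-6,-1] y:[20,38] z:[3,29] -> miss, prune
  N3 x:[4,7] y:[18,35] z:[9,25] -> miss, prune
  N8 x:[6,13] y:[7,38] z:[25,41] -> miss, prune
  N11 x:[-13/2,7/2] y:[0,10] z:[-2,25] -> hit [0,7/2], descend [6, 9, 10]
    N6 x:[0,7/2] y:[0,9] z:[-2,4] -> hit [0,7/2] leaf, test {P15(miss), P18@t=0}
    N9 x:[-7/2,3/2] y:[3,10] z:[17,25] -> miss, prune
    N10 x:[-13/2,1/2] y:[1,5] z:[9,18] -> miss, prune

Summary -> nodes [0, 1, 3, 8, 11, 6, 9, 10]; box-tests=8; leaf-entries=1; first=P18

== RESULT ==
8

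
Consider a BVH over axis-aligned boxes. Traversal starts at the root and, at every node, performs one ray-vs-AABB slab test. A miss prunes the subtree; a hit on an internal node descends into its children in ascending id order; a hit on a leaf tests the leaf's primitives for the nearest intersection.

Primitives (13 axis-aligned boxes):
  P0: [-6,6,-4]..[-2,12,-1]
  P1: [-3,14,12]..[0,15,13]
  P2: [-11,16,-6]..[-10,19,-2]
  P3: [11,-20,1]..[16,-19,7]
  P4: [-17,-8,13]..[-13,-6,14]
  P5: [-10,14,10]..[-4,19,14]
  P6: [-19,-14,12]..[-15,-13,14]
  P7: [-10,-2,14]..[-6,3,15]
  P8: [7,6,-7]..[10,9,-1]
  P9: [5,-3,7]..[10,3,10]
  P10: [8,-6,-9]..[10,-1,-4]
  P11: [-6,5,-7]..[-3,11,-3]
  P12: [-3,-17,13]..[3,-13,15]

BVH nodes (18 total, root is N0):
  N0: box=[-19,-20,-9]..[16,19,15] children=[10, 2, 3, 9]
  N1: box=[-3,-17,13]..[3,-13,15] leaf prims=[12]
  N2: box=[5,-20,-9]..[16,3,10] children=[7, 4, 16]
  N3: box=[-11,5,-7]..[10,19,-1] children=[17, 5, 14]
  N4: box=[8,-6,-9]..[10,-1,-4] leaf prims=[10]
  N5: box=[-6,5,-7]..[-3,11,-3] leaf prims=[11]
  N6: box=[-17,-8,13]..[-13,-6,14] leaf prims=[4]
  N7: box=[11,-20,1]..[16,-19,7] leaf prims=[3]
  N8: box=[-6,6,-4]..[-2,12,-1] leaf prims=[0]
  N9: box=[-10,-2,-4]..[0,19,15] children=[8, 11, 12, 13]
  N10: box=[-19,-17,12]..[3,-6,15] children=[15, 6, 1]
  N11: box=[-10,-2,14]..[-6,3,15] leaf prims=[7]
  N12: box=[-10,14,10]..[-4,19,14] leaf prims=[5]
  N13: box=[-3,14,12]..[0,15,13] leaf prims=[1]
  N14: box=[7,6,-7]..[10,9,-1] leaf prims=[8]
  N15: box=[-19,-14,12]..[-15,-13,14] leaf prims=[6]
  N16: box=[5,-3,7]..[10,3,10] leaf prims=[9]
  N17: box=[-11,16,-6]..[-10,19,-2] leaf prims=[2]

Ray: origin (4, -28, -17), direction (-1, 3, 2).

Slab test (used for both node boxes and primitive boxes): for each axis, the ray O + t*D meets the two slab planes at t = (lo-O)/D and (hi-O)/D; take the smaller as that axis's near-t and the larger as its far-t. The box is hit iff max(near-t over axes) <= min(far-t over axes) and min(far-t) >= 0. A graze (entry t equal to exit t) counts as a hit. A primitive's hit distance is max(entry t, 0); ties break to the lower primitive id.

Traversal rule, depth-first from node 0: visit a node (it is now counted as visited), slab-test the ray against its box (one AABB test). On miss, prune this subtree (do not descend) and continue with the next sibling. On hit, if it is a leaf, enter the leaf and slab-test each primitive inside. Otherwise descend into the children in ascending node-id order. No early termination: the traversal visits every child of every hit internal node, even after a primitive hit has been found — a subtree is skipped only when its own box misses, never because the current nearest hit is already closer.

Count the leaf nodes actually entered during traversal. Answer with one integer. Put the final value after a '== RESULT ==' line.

Walk:
N0 x:[-12,23] y:[8/3,47/3] z:[4,16] -> hit [4,47/3], descend [2, 3, 9, 10]
  N2 x:[-12,-1] y:[8/3,31/3] z:[4,27/2] -> miss, prune
  N3 x:[-6,15] y:[11,47/3] z:[5,8] -> miss, prune
  N9 x:[4,14] y:[26/3,47/3] z:[13/2,16] -> hit [26/3,14], descend [8, 11, 12, 13]
    N8 x:[6,10] y:[34/3,40/3] z:[13/2,8] -> miss, prune
    N11 x:[10,14] y:[26/3,31/3] z:[31/2,16] -> miss, prune
    N12 x:[8,14] y:[14,47/3] z:[27/2,31/2] -> hit [14,14] leaf, test {P5@t=14}
    N13 x:[4,7] y:[14,43/3] z:[29/2,15] -> miss, prune
  N10 x:[1,23] y:[11/3,22/3] z:[29/2,16] -> miss, prune

9 AABB tests over nodes [0, 2, 3, 9, 8, 11, 12, 13, 10]; 1 leaf entered; closest P5.

== RESULT ==
1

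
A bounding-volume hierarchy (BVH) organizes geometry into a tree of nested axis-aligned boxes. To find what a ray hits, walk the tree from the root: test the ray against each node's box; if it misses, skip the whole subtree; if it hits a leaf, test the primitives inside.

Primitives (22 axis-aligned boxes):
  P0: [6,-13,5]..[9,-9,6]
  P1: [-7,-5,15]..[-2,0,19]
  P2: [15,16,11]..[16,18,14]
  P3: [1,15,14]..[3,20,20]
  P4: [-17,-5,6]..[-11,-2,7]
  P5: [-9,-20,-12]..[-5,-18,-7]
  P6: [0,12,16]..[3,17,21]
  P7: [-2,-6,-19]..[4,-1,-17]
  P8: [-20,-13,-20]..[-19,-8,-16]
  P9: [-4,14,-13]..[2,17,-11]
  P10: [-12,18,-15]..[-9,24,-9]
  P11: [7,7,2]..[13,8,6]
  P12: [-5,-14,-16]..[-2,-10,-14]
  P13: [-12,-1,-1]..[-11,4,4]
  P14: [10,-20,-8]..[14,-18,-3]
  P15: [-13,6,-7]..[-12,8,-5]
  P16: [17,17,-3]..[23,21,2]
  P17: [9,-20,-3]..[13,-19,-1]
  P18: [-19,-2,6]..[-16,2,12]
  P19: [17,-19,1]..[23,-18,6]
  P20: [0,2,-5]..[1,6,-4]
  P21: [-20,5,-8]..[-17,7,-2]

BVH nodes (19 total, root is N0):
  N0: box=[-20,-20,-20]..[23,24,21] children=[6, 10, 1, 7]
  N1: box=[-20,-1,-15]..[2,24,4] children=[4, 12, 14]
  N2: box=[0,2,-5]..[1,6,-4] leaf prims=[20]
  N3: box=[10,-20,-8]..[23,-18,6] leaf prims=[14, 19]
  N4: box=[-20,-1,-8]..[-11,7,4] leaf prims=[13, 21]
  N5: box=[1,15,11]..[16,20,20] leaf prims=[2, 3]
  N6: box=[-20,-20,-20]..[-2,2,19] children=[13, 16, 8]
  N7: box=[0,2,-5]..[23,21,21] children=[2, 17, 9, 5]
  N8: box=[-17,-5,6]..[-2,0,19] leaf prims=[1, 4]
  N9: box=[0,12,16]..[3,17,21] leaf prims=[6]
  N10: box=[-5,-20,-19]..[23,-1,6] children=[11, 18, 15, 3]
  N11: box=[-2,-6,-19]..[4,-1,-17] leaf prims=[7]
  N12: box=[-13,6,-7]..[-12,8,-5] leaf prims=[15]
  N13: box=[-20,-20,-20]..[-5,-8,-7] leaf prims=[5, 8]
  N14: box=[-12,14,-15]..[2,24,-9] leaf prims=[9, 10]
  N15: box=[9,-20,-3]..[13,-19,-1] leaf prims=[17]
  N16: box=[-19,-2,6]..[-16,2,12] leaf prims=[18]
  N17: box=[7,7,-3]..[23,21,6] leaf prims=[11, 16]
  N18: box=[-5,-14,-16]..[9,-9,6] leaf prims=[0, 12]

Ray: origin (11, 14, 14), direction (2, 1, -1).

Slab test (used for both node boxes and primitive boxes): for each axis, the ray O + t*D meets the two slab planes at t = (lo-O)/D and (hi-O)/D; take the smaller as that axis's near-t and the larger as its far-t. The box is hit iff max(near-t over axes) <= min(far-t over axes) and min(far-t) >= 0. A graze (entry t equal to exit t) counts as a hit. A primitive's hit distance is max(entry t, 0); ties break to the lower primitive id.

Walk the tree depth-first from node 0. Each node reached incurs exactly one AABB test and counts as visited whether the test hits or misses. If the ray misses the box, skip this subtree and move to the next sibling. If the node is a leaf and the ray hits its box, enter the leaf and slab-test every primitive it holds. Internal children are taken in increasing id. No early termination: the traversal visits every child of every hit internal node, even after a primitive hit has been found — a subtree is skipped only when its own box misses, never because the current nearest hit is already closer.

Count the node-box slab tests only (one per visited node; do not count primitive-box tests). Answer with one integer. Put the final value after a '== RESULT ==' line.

Traverse from the root:
N0 x:[-31/2,6] y:[-34,10] z:[-7,34] -> hit [-7,6], descend [1, 6, 7, 10]
  N1 x:[-31/2,-9/2] y:[-15,10] z:[10,29] -> miss, prune
  N6 x:[-31/2,-13/2] y:[-34,-12] z:[-5,34] -> miss, prune
  N7 x:[-11/2,6] y:[-12,7] z:[-7,19] -> hit [-11/2,6], descend [2, 5, 9, 17]
    N2 x:[-11/2,-5] y:[-12,-8] z:[18,19] -> miss, prune
    N5 x:[-5,5/2] y:[1,6] z:[-6,3] -> hit [1,5/2] leaf, test {P2@t=2, P3(miss)}
    N9 x:[-11/2,-4] y:[-2,3] z:[-7,-2] -> miss, prune
    N17 x:[-2,6] y:[-7,7] z:[8,17] -> miss, prune
  N10 x:[-8,6] y:[-34,-15] z:[8,33] -> miss, prune

Visited [0, 1, 6, 7, 2, 5, 9, 17, 10]. Tests: 9 box, 1 leaf. Nearest: P2.

== RESULT ==
9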